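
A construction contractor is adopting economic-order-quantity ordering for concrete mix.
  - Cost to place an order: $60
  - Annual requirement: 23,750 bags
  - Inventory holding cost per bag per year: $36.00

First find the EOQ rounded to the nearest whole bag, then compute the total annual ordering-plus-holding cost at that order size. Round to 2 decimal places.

$10,129.17

2DS/H = 2·23,750·60/36 = 79,166.67
EOQ = √79,166.67 ≈ 281.37 → Q = 281 bags
Annual ordering cost = (D/Q)·S = (23,750/281) × 60 = $5,071.17
Annual holding cost  = (Q/2)·H = (281/2) × 36 = $5,058.00
Total = $5,071.17 + $5,058.00 = $10,129.17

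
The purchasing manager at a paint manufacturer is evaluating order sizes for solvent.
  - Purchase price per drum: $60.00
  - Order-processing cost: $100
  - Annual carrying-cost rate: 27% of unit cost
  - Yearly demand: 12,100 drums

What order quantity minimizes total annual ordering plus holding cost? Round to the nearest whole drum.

Carrying cost H = $60 × 27% = $16.2000/drum/yr
Q* = √(2·D·S / H) = √(2·12,100·100 / 16.2) = √149,382.7 ≈ 386.50

387 drums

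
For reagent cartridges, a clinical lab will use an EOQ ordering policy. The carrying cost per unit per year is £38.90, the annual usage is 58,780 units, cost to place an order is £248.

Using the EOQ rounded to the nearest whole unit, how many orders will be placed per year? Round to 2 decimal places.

EOQ = √(2DS/H) = √(2 × 58,780 × 248 / 38.9)
    = √(749,482.78) ≈ 865.73 → Q = 866
N = D/Q = 58,780/866 ≈ 67.875 orders/yr

67.88 orders per year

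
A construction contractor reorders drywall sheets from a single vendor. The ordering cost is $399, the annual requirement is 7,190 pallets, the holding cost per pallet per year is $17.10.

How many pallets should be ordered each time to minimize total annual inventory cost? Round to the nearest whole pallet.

579 pallets

EOQ = √(2DS/H) = √(2 × 7,190 × 399 / 17.1)
    = √(335,533.33) ≈ 579.25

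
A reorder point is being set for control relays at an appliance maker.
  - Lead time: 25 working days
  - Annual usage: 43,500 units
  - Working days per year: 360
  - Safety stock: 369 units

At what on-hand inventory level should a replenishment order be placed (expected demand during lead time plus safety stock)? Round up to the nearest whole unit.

3,390 units

Daily demand d = 43,500 / 360 = 120.833 units/day
Demand during lead time = 120.833 × 25 = 3,020.83
Reorder point = 3,020.83 + 369 = 3,389.83 → round up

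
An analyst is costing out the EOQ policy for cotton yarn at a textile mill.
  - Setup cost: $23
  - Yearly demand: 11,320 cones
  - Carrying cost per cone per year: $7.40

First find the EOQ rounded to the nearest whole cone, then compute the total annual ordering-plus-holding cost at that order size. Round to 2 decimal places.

$1,962.99

Q* = √(2·D·S / H) = √(2·11,320·23 / 7.4) = √70,367.6 ≈ 265.27 → Q = 265 cones
Orders/yr = 11,320/265 = 42.717; ordering cost = 42.717 × $23 = $982.49
Average inventory = 265/2 = 132.5; holding cost = 132.5 × $7.4 = $980.50
Total = $982.49 + $980.50 = $1,962.99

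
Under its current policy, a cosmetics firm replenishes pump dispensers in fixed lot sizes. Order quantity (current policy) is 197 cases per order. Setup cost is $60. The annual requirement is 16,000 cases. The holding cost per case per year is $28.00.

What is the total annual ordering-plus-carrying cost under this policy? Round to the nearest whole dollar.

$7,631

Ordering: D/Q × S = 16,000/197 × $60 = $4,873.10
Holding:  Q/2 × H = 197/2 × $28 = $2,758.00
Total = $4,873.10 + $2,758.00 = $7,631.10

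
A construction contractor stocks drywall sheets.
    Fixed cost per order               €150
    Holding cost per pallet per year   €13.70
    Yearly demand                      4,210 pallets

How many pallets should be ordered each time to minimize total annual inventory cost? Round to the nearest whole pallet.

304 pallets

Q* = √(2·D·S / H) = √(2·4,210·150 / 13.7) = √92,189.8 ≈ 303.63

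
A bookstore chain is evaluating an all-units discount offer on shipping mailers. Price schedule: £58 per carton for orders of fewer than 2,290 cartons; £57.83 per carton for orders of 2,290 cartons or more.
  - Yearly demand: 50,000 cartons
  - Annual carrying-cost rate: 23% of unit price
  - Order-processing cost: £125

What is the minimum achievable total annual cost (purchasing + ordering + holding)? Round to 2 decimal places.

H₁ = 23%×£58 = £13.3400;  H₂ = 23%×£57.83 = £13.3009
EOQ₁ = √(2×50,000×125/13.3400) = 968.00  (< 2,290, feasible at tier 1)
EOQ₂ = √(2×50,000×125/13.3009) = 969.43  (< 2,290 → use Q = 2,290 at tier-2 price)
TC(tier 1 (EOQ₁), Q≈968.0) = £2,912,913.17
TC(tier 2, Q≈2,290.0) = £2,909,458.79
Minimum at tier 2: £2,909,458.79

£2,909,458.79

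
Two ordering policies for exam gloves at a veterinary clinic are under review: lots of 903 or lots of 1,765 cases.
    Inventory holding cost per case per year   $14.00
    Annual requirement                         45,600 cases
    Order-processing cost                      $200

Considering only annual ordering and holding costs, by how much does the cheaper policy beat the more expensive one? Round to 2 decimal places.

$1,101.47

TC(Q) = (D/Q)S + (Q/2)H
TC(903) = (45,600/903)×200 + (903/2)×14 = $16,420.67
TC(1,765) = (45,600/1,765)×200 + (1,765/2)×14 = $17,522.14
Cheaper: Q = 903.  Difference = $1,101.47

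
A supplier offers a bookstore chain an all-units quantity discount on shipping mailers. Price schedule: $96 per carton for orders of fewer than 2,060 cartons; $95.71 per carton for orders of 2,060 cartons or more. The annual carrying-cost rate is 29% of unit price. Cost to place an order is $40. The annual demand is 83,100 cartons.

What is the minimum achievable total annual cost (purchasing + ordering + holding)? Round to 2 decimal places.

H₁ = 29%×$96 = $27.8400;  H₂ = 29%×$95.71 = $27.7559
EOQ₁ = √(2×83,100×40/27.8400) = 488.66  (< 2,060, feasible at tier 1)
EOQ₂ = √(2×83,100×40/27.7559) = 489.40  (< 2,060 → use Q = 2,060 at tier-2 price)
TC(tier 1 (EOQ₁), Q≈488.7) = $7,991,204.42
TC(tier 2, Q≈2,060.0) = $7,983,703.17
Minimum at tier 2: $7,983,703.17

$7,983,703.17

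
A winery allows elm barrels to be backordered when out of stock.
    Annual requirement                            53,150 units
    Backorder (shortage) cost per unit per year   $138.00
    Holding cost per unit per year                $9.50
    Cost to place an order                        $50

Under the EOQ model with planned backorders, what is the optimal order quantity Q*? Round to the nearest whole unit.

773 units

Basic EOQ = √(2·53,150·50/9.5) = 747.980
Backorder adjustment √((H+b)/b) = √((9.5+138)/138) = 1.0338
Q* = 747.980 × 1.0338 ≈ 773.30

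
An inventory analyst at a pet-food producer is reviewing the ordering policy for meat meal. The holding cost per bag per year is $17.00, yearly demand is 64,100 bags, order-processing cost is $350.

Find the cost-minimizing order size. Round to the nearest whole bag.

1,625 bags

Optimal lot size Q* = (2 × 64,100 × $350 / $17)^½ ≈ 1,624.63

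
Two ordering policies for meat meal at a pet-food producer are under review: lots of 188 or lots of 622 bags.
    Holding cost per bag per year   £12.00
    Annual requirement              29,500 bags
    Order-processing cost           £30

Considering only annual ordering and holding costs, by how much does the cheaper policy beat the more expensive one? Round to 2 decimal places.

Annual cost at Q: ordering D·S/Q plus holding Q·H/2.
TC(188) = (29,500/188)×30 + (188/2)×12 = £5,835.45
TC(622) = (29,500/622)×30 + (622/2)×12 = £5,154.83
|ΔTC| = |£5,835.45 − £5,154.83| = £680.62

£680.62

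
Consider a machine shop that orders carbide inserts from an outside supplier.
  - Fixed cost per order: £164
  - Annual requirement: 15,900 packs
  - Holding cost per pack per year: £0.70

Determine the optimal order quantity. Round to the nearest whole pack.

Optimal lot size Q* = (2 × 15,900 × £164 / £0.7)^½ ≈ 2,729.52

2,730 packs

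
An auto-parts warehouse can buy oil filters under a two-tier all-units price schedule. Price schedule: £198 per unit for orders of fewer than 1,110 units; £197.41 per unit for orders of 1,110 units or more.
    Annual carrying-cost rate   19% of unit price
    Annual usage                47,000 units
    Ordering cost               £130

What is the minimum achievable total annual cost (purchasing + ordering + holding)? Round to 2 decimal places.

H₁ = 19%×£198 = £37.6200;  H₂ = 19%×£197.41 = £37.5079
EOQ₁ = √(2×47,000×130/37.6200) = 569.94  (< 1,110, feasible at tier 1)
EOQ₂ = √(2×47,000×130/37.5079) = 570.79  (< 1,110 → use Q = 1,110 at tier-2 price)
TC(tier 1 (EOQ₁), Q≈569.9) = £9,327,441.00
TC(tier 2, Q≈1,110.0) = £9,304,591.39
Minimum at tier 2: £9,304,591.39

£9,304,591.39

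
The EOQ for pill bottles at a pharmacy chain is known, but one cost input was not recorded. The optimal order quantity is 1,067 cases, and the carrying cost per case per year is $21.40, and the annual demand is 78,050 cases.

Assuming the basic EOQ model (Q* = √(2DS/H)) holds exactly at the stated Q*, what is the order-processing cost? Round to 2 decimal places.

$156.08

Since Q* = (2DS/H)^½, squaring gives Q*²·H = 2DS.
S = Q²H / (2D) = 1,067² × 21.4 / (2 × 78,050) = 156.0773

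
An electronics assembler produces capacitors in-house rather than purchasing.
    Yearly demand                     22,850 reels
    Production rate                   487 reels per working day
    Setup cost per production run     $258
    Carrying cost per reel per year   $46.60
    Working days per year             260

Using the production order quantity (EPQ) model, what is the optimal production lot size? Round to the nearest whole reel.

d = 22,850/260 = 87.8846 reels/day;  effective holding cost H(1 − d/p) = 46.6·(1 − 87.8846/487) = 38.19051
Q* = √(2DS / H_eff) = √(2·22,850·258 / 38.19051) ≈ 555.64

556 reels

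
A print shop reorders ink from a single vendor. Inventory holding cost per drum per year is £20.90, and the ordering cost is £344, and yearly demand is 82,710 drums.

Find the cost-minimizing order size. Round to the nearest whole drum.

Q* = √(2·D·S / H) = √(2·82,710·344 / 20.9) = √2,722,702.4 ≈ 1,650.06

1,650 drums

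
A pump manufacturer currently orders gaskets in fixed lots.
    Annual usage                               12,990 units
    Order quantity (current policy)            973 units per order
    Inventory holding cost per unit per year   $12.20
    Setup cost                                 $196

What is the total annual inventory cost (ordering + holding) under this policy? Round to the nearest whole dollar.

Annual ordering cost = (D/Q)·S = (12,990/973) × 196 = $2,616.69
Annual holding cost  = (Q/2)·H = (973/2) × 12.2 = $5,935.30
Total = $2,616.69 + $5,935.30 = $8,551.99

$8,552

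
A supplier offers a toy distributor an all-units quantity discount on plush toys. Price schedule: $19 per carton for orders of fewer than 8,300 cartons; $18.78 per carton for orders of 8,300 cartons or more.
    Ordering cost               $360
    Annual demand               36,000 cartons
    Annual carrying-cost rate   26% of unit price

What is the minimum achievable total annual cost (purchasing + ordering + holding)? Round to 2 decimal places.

H₁ = 26%×$19 = $4.9400;  H₂ = 26%×$18.78 = $4.8828
EOQ₁ = √(2×36,000×360/4.9400) = 2,290.63  (< 8,300, feasible at tier 1)
EOQ₂ = √(2×36,000×360/4.8828) = 2,304.00  (< 8,300 → use Q = 8,300 at tier-2 price)
TC(tier 1 (EOQ₁), Q≈2,290.6) = $695,315.69
TC(tier 2, Q≈8,300.0) = $697,905.07
Minimum at tier 1 (EOQ₁): $695,315.69

$695,315.69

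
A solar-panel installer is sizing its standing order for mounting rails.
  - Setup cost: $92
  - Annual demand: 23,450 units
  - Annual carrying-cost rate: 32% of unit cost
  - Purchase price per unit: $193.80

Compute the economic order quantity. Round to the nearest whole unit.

264 units

Holding cost per unit per year: H = 32% × $193.8 = $62.0160
Optimal lot size Q* = (2 × 23,450 × $92 / $62.016)^½ ≈ 263.77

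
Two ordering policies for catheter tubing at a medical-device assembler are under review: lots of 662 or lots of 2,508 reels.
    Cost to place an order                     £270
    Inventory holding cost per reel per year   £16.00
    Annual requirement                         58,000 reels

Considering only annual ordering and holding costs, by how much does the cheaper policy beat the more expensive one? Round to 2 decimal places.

£2,643.57

For each Q, cost = (D/Q)·S + (Q/2)·H.
TC(662) = (58,000/662)×270 + (662/2)×16 = £28,951.59
TC(2,508) = (58,000/2,508)×270 + (2,508/2)×16 = £26,308.02
Lots of 2,508 are cheaper by £2,643.57.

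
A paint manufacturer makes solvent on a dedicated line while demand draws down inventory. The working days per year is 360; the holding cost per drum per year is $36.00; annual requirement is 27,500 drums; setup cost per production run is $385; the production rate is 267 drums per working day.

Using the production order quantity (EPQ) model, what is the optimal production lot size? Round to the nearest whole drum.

908 drums

Daily demand d = 27,500/360 = 76.389; p = 267; 1 − d/p = 0.71390
EPQ = √(2DS / (H(1 − d/p)))
    = √(2 × 27,500 × 385 / (36 × 0.71390)) ≈ 907.70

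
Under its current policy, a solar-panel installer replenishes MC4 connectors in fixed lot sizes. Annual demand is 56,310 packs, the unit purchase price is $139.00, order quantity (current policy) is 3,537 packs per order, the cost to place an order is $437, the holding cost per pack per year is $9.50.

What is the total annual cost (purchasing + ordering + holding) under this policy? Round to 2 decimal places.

Orders/yr = 56,310/3,537 = 15.920; ordering cost = 15.920 × $437 = $6,957.16
Average inventory = 3,537/2 = 1768.5; holding cost = 1768.5 × $9.5 = $16,800.75
Purchase cost = D·C = 56,310 × 139 = $7,827,090.00
Total = $6,957.16 + $16,800.75 + $7,827,090.00 = $7,850,847.91

$7,850,847.91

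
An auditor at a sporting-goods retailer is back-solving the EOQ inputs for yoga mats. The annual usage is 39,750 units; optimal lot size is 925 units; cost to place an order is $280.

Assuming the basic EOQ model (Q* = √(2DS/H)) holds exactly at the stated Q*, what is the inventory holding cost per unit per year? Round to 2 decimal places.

From Q* = √(2DS/H) ⇒ Q*² = 2DS/H.
H = 2DS / Q² = 2 × 39,750 × 280 / 925² = 26.0161

$26.02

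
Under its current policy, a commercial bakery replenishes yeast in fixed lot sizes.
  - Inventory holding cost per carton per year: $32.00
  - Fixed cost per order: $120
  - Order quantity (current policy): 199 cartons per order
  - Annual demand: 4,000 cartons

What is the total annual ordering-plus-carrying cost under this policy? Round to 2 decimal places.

$5,596.06

Annual ordering cost = (D/Q)·S = (4,000/199) × 120 = $2,412.06
Annual holding cost  = (Q/2)·H = (199/2) × 32 = $3,184.00
Total = $2,412.06 + $3,184.00 = $5,596.06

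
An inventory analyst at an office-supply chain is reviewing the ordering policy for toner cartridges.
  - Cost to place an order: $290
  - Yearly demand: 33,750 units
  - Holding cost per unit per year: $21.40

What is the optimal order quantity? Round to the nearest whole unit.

956 units

Q* = √(2·D·S / H) = √(2·33,750·290 / 21.4) = √914,719.6 ≈ 956.41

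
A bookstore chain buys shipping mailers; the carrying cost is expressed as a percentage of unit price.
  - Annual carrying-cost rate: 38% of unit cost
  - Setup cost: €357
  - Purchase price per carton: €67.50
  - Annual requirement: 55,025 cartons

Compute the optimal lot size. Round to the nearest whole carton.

1,238 cartons

Carrying cost H = €67.5 × 38% = €25.6500/carton/yr
Optimal lot size Q* = (2 × 55,025 × €357 / €25.65)^½ ≈ 1,237.61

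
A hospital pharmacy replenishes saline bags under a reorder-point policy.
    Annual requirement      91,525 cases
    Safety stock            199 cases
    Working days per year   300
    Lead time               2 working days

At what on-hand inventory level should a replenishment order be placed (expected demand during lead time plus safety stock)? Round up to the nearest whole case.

Daily demand d = 91,525 / 300 = 305.083 cases/day
Demand during lead time = 305.083 × 2 = 610.17
Reorder point = 610.17 + 199 = 809.17 → round up

810 cases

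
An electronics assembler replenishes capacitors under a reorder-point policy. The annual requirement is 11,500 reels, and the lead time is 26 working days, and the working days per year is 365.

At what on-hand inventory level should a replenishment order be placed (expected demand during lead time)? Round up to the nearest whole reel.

Daily demand d = 11,500 / 365 = 31.507 reels/day
Demand during lead time = 31.507 × 26 = 819.18
Reorder point = 819.18 → round up

820 reels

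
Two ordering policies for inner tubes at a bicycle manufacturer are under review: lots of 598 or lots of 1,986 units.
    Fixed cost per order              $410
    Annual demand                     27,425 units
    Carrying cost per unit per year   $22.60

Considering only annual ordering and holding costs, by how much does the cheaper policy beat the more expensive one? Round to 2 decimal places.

For each Q, cost = (D/Q)·S + (Q/2)·H.
TC(598) = (27,425/598)×410 + (598/2)×22.6 = $25,560.49
TC(1,986) = (27,425/1,986)×410 + (1,986/2)×22.6 = $28,103.56
|ΔTC| = |$25,560.49 − $28,103.56| = $2,543.06

$2,543.06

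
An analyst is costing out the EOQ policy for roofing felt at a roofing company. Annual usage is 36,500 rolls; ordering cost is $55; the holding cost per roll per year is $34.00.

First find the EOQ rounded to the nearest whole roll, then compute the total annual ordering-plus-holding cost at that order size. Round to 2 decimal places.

2DS/H = 2·36,500·55/34 = 118,088.24
EOQ = √118,088.24 ≈ 343.64 → Q = 344 rolls
Ordering: D/Q × S = 36,500/344 × $55 = $5,835.76
Holding:  Q/2 × H = 344/2 × $34 = $5,848.00
Total = $5,835.76 + $5,848.00 = $11,683.76

$11,683.76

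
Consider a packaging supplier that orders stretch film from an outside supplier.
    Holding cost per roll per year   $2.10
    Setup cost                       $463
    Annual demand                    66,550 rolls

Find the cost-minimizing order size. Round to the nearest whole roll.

5,417 rolls

Q* = √(2·D·S / H) = √(2·66,550·463 / 2.1) = √29,345,381.0 ≈ 5,417.14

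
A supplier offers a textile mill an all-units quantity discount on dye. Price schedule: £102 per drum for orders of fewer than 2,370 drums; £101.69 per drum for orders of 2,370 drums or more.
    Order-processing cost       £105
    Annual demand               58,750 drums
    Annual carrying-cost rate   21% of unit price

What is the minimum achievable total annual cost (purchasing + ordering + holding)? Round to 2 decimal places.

H₁ = 21%×£102 = £21.4200;  H₂ = 21%×£101.69 = £21.3549
EOQ₁ = √(2×58,750×105/21.4200) = 758.93  (< 2,370, feasible at tier 1)
EOQ₂ = √(2×58,750×105/21.3549) = 760.09  (< 2,370 → use Q = 2,370 at tier-2 price)
TC(tier 1 (EOQ₁), Q≈758.9) = £6,008,756.36
TC(tier 2, Q≈2,370.0) = £6,002,195.90
Minimum at tier 2: £6,002,195.90

£6,002,195.90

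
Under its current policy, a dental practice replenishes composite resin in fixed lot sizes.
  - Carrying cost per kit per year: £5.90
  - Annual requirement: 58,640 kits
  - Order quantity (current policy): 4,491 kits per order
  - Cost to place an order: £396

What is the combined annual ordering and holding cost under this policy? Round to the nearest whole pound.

£18,419

Annual ordering cost = (D/Q)·S = (58,640/4,491) × 396 = £5,170.66
Annual holding cost  = (Q/2)·H = (4,491/2) × 5.9 = £13,248.45
Total = £5,170.66 + £13,248.45 = £18,419.11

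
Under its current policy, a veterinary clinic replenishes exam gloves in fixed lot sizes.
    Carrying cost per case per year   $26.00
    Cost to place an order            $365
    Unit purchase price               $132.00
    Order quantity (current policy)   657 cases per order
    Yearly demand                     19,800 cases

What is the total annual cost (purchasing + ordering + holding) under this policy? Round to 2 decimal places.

Annual ordering cost = (D/Q)·S = (19,800/657) × 365 = $11,000.00
Annual holding cost  = (Q/2)·H = (657/2) × 26 = $8,541.00
Purchase cost = D·C = 19,800 × 132 = $2,613,600.00
Total = $11,000.00 + $8,541.00 + $2,613,600.00 = $2,633,141.00

$2,633,141.00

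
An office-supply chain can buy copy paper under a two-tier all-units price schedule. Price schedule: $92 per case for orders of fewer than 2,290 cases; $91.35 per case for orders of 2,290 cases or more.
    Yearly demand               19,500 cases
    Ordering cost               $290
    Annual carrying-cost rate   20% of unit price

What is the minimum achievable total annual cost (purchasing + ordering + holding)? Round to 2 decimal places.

$1,804,713.58

H₁ = 20%×$92 = $18.4000;  H₂ = 20%×$91.35 = $18.2700
EOQ₁ = √(2×19,500×290/18.4000) = 784.01  (< 2,290, feasible at tier 1)
EOQ₂ = √(2×19,500×290/18.2700) = 786.80  (< 2,290 → use Q = 2,290 at tier-2 price)
TC(tier 1 (EOQ₁), Q≈784.0) = $1,808,425.81
TC(tier 2, Q≈2,290.0) = $1,804,713.58
Minimum at tier 2: $1,804,713.58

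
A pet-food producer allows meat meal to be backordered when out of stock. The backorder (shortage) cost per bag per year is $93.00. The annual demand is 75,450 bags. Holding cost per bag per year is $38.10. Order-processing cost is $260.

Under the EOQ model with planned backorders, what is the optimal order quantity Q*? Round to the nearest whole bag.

Basic EOQ = √(2·75,450·260/38.1) = 1,014.773
Backorder adjustment √((H+b)/b) = √((38.1+93)/93) = 1.1873
Q* = 1,014.773 × 1.1873 ≈ 1,204.84

1,205 bags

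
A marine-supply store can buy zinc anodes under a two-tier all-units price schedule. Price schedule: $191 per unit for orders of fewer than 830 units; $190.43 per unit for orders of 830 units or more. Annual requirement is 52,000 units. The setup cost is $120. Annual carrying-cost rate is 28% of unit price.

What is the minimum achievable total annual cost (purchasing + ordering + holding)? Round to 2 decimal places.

H₁ = 28%×$191 = $53.4800;  H₂ = 28%×$190.43 = $53.3204
EOQ₁ = √(2×52,000×120/53.4800) = 483.07  (< 830, feasible at tier 1)
EOQ₂ = √(2×52,000×120/53.3204) = 483.79  (< 830 → use Q = 830 at tier-2 price)
TC(tier 1 (EOQ₁), Q≈483.1) = $9,957,834.67
TC(tier 2, Q≈830.0) = $9,932,006.04
Minimum at tier 2: $9,932,006.04

$9,932,006.04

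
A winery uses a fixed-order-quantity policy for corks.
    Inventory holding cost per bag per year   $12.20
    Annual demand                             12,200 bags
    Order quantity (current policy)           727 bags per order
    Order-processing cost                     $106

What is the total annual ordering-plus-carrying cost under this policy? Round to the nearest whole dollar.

$6,214

Annual ordering cost = (D/Q)·S = (12,200/727) × 106 = $1,778.82
Annual holding cost  = (Q/2)·H = (727/2) × 12.2 = $4,434.70
Total = $1,778.82 + $4,434.70 = $6,213.52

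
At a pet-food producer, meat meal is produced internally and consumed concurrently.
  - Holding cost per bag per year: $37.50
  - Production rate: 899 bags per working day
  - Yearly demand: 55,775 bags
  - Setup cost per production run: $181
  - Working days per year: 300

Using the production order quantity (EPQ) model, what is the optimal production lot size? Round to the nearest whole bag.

824 bags

d = 55,775/300 = 185.9167 bags/day;  effective holding cost H(1 − d/p) = 37.5·(1 − 185.9167/899) = 29.74486
Q* = √(2DS / H_eff) = √(2·55,775·181 / 29.74486) ≈ 823.89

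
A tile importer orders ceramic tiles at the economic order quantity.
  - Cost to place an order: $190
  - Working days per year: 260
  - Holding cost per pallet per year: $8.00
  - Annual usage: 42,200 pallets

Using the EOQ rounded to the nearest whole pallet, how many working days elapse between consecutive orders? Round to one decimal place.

8.7 days

EOQ = √(2DS/H) = √(2 × 42,200 × 190 / 8)
    = √(2,004,500.00) ≈ 1,415.80 → Q = 1,416 pallets
Days between orders = 260 / (D/Q) = 260 / 29.802 ≈ 8.724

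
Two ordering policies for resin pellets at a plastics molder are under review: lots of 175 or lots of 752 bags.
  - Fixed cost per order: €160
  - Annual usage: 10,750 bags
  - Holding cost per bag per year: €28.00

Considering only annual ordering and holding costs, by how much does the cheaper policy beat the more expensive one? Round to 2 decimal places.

TC(Q) = (D/Q)S + (Q/2)H
TC(175) = (10,750/175)×160 + (175/2)×28 = €12,278.57
TC(752) = (10,750/752)×160 + (752/2)×28 = €12,815.23
|ΔTC| = |€12,278.57 − €12,815.23| = €536.66

€536.66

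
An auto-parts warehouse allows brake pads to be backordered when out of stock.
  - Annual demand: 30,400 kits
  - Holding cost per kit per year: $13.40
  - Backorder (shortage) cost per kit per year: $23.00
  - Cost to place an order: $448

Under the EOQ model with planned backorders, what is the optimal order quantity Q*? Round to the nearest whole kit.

1,794 kits

Q* = √(2DS/H) · √((H + b)/b)
   = √(2 × 30,400 × 448 / 13.4) · √((13.4 + 23) / 23)
   = 1,425.734 × 1.2580 ≈ 1,793.60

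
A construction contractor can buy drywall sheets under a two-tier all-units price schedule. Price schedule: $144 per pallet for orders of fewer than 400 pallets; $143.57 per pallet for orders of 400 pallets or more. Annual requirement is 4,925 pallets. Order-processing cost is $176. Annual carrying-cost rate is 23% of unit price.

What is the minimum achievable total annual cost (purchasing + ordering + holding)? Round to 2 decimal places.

$715,853.47

H₁ = 23%×$144 = $33.1200;  H₂ = 23%×$143.57 = $33.0211
EOQ₁ = √(2×4,925×176/33.1200) = 228.79  (< 400, feasible at tier 1)
EOQ₂ = √(2×4,925×176/33.0211) = 229.13  (< 400 → use Q = 400 at tier-2 price)
TC(tier 1 (EOQ₁), Q≈228.8) = $716,777.39
TC(tier 2, Q≈400.0) = $715,853.47
Minimum at tier 2: $715,853.47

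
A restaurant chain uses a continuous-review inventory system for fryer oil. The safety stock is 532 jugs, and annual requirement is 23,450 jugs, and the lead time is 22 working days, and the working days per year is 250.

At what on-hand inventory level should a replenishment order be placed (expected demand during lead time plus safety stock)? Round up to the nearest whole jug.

2,596 jugs

Daily demand d = 23,450 / 250 = 93.800 jugs/day
Demand during lead time = 93.800 × 22 = 2,063.60
Reorder point = 2,063.60 + 532 = 2,595.60 → round up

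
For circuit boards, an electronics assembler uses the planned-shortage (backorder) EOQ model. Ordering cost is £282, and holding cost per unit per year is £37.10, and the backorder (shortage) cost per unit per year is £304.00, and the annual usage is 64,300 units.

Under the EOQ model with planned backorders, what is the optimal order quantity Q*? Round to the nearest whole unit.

Basic EOQ = √(2·64,300·282/37.1) = 988.685
Backorder adjustment √((H+b)/b) = √((37.1+304)/304) = 1.0593
Q* = 988.685 × 1.0593 ≈ 1,047.28

1,047 units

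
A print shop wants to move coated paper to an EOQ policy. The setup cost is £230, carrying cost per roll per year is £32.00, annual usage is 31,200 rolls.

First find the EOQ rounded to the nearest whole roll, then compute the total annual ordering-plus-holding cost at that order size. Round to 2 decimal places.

£21,430.45

Optimal lot size Q* = (2 × 31,200 × £230 / £32)^½ ≈ 669.70 → Q = 670 rolls
Annual ordering cost = (D/Q)·S = (31,200/670) × 230 = £10,710.45
Annual holding cost  = (Q/2)·H = (670/2) × 32 = £10,720.00
Total = £10,710.45 + £10,720.00 = £21,430.45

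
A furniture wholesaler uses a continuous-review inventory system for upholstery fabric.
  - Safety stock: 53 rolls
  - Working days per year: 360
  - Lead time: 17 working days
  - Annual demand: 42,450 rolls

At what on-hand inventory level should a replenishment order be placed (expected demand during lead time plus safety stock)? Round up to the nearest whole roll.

2,058 rolls

Daily demand d = 42,450 / 360 = 117.917 rolls/day
Demand during lead time = 117.917 × 17 = 2,004.58
Reorder point = 2,004.58 + 53 = 2,057.58 → round up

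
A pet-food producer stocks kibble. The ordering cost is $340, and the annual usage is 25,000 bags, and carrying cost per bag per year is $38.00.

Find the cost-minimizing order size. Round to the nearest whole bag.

2DS/H = 2·25,000·340/38 = 447,368.42
EOQ = √447,368.42 ≈ 668.86

669 bags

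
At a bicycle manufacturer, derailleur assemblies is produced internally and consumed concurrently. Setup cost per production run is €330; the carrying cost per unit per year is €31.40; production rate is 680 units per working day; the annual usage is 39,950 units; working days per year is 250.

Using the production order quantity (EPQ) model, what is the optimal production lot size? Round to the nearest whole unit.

1,048 units

Daily demand d = 39,950/250 = 159.800; p = 680; 1 − d/p = 0.76500
EPQ = √(2DS / (H(1 − d/p)))
    = √(2 × 39,950 × 330 / (31.4 × 0.76500)) ≈ 1,047.69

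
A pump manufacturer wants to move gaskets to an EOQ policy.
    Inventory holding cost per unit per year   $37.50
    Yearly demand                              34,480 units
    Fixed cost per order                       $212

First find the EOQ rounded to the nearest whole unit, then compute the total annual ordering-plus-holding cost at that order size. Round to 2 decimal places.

$23,414.36

Optimal lot size Q* = (2 × 34,480 × $212 / $37.5)^½ ≈ 624.38 → Q = 624 units
Ordering: D/Q × S = 34,480/624 × $212 = $11,714.36
Holding:  Q/2 × H = 624/2 × $37.5 = $11,700.00
Total = $11,714.36 + $11,700.00 = $23,414.36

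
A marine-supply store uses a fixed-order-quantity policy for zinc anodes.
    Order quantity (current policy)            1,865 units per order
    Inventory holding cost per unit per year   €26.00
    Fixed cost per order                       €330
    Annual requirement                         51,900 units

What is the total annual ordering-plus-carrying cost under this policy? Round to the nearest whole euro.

€33,428

Ordering: D/Q × S = 51,900/1,865 × €330 = €9,183.38
Holding:  Q/2 × H = 1,865/2 × €26 = €24,245.00
Total = €9,183.38 + €24,245.00 = €33,428.38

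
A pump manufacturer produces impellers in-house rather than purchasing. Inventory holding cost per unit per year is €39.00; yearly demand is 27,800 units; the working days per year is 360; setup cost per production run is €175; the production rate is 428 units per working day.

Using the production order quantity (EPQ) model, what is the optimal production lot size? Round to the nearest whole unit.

d = 27,800/360 = 77.2222 units/day;  effective holding cost H(1 − d/p) = 39·(1 − 77.2222/428) = 31.96340
Q* = √(2DS / H_eff) = √(2·27,800·175 / 31.96340) ≈ 551.73

552 units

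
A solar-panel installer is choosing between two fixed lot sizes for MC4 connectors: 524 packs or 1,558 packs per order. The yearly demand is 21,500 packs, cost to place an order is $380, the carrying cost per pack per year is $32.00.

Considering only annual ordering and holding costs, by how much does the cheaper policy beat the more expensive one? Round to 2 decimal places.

$6,196.30

Annual cost at Q: ordering D·S/Q plus holding Q·H/2.
TC(524) = (21,500/524)×380 + (524/2)×32 = $23,975.60
TC(1,558) = (21,500/1,558)×380 + (1,558/2)×32 = $30,171.90
|ΔTC| = |$23,975.60 − $30,171.90| = $6,196.30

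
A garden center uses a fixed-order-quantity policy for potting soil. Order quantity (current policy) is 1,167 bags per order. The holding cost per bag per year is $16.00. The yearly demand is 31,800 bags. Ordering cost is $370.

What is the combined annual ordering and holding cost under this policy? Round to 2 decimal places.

Orders/yr = 31,800/1,167 = 27.249; ordering cost = 27.249 × $370 = $10,082.26
Average inventory = 1,167/2 = 583.5; holding cost = 583.5 × $16 = $9,336.00
Total = $10,082.26 + $9,336.00 = $19,418.26

$19,418.26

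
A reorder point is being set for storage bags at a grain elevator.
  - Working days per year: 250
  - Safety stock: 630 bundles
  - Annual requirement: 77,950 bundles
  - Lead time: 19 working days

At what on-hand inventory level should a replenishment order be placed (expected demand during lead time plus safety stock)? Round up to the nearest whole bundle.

Daily demand d = 77,950 / 250 = 311.800 bundles/day
Demand during lead time = 311.800 × 19 = 5,924.20
Reorder point = 5,924.20 + 630 = 6,554.20 → round up

6,555 bundles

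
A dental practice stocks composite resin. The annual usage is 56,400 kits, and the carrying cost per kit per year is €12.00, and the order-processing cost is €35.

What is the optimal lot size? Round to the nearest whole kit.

Optimal lot size Q* = (2 × 56,400 × €35 / €12)^½ ≈ 573.59

574 kits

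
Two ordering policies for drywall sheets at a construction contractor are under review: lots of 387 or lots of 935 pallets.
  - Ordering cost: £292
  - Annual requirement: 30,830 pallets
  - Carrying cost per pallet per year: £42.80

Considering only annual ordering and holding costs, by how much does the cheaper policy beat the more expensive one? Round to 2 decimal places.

£1,906.52

Annual cost at Q: ordering D·S/Q plus holding Q·H/2.
TC(387) = (30,830/387)×292 + (387/2)×42.8 = £31,543.71
TC(935) = (30,830/935)×292 + (935/2)×42.8 = £29,637.19
|ΔTC| = |£31,543.71 − £29,637.19| = £1,906.52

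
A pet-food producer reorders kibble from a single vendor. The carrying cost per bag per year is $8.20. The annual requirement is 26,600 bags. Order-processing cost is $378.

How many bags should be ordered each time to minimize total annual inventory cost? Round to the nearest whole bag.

2DS/H = 2·26,600·378/8.2 = 2,452,390.24
EOQ = √2,452,390.24 ≈ 1,566.01

1,566 bags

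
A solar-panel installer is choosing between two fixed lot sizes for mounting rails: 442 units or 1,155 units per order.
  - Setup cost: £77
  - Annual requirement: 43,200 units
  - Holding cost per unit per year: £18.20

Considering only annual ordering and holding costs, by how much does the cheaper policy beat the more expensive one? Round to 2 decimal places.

For each Q, cost = (D/Q)·S + (Q/2)·H.
TC(442) = (43,200/442)×77 + (442/2)×18.2 = £11,547.99
TC(1,155) = (43,200/1,155)×77 + (1,155/2)×18.2 = £13,390.50
Cheaper: Q = 442.  Difference = £1,842.51

£1,842.51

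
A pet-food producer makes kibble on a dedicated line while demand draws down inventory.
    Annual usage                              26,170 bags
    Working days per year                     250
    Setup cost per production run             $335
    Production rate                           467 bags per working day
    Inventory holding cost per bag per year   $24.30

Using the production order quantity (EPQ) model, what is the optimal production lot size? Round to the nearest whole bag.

d = 26,170/250 = 104.6800 bags/day;  effective holding cost H(1 − d/p) = 24.3·(1 − 104.6800/467) = 18.85305
Q* = √(2DS / H_eff) = √(2·26,170·335 / 18.85305) ≈ 964.38

964 bags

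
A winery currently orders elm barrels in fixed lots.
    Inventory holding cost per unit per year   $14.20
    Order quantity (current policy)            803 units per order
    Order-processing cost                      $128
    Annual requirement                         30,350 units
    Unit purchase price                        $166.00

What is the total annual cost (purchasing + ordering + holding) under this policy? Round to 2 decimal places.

$5,048,639.16

Ordering: D/Q × S = 30,350/803 × $128 = $4,837.86
Holding:  Q/2 × H = 803/2 × $14.2 = $5,701.30
Purchase cost = D·C = 30,350 × 166 = $5,038,100.00
Total = $4,837.86 + $5,701.30 + $5,038,100.00 = $5,048,639.16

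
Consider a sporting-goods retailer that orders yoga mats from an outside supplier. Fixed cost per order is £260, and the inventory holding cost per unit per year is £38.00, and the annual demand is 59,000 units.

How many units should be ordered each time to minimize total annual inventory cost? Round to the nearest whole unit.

Optimal lot size Q* = (2 × 59,000 × £260 / £38)^½ ≈ 898.54

899 units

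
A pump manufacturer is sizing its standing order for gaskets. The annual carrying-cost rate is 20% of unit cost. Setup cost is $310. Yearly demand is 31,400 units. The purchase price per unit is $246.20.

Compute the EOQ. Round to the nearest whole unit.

629 units

H = i·C = 0.2 × $246.2 = $49.2400 per unit-year
Q* = √(2·D·S / H) = √(2·31,400·310 / 49.24) = √395,369.6 ≈ 628.78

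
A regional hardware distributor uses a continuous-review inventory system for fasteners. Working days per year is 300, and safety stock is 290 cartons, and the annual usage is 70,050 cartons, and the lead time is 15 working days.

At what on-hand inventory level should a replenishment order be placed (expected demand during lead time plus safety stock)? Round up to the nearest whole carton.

3,793 cartons

Daily demand d = 70,050 / 300 = 233.500 cartons/day
Demand during lead time = 233.500 × 15 = 3,502.50
Reorder point = 3,502.50 + 290 = 3,792.50 → round up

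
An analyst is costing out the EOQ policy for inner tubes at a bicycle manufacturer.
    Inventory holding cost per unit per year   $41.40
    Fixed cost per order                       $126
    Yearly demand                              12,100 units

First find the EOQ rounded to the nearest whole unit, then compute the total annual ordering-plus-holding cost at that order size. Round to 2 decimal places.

$11,235.53

2DS/H = 2·12,100·126/41.4 = 73,652.17
EOQ = √73,652.17 ≈ 271.39 → Q = 271 units
Orders/yr = 12,100/271 = 44.649; ordering cost = 44.649 × $126 = $5,625.83
Average inventory = 271/2 = 135.5; holding cost = 135.5 × $41.4 = $5,609.70
Total = $5,625.83 + $5,609.70 = $11,235.53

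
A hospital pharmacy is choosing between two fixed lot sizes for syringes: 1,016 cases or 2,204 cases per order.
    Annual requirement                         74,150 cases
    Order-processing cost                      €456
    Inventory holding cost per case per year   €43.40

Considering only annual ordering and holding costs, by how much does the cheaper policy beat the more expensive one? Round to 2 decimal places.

Annual cost at Q: ordering D·S/Q plus holding Q·H/2.
TC(1,016) = (74,150/1,016)×456 + (1,016/2)×43.4 = €55,327.12
TC(2,204) = (74,150/2,204)×456 + (2,204/2)×43.4 = €63,168.18
|ΔTC| = |€55,327.12 − €63,168.18| = €7,841.06

€7,841.06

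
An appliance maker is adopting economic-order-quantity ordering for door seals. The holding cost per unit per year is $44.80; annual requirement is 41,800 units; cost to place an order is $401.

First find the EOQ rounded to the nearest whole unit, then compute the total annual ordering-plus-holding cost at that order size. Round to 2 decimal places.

$38,753.80

Optimal lot size Q* = (2 × 41,800 × $401 / $44.8)^½ ≈ 865.04 → Q = 865 units
Ordering: D/Q × S = 41,800/865 × $401 = $19,377.80
Holding:  Q/2 × H = 865/2 × $44.8 = $19,376.00
Total = $19,377.80 + $19,376.00 = $38,753.80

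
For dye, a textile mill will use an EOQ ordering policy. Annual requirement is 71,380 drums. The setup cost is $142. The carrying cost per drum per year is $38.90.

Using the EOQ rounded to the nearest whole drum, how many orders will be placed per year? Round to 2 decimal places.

98.86 orders per year

Optimal lot size Q* = (2 × 71,380 × $142 / $38.9)^½ ≈ 721.89 → Q = 722
Orders per year = D/Q = 71,380 / 722 = 98.864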